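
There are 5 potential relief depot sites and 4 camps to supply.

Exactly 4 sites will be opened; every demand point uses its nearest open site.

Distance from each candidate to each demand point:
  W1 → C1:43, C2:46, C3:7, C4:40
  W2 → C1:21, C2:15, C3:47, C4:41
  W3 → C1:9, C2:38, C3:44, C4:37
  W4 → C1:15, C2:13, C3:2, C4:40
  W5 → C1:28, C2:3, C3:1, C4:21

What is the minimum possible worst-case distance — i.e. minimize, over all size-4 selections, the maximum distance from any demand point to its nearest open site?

Open {W1, W2, W3, W5}.
  Farthest demand point is C4 at distance 21 (to W5); all others are ≤ 21.
With {W1, W2, W4, W5} the worst case is 21.
With {W1, W3, W4, W5} the worst case is 21.
No size-4 selection achieves below 21.

21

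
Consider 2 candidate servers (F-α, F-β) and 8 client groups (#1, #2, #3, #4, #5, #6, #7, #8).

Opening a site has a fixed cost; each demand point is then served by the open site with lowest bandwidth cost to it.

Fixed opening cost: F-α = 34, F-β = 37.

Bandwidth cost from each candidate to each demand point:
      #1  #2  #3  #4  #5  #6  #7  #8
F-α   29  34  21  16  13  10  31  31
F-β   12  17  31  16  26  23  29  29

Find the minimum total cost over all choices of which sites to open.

218

Open {F-α, F-β}: assign each demand point to its cheapest open site.
  #1→F-β 12, #2→F-β 17, #3→F-α 21, #4→F-α 16, #5→F-α 13, #6→F-α 10, #7→F-β 29, #8→F-β 29
  bandwidth cost 147, fixed 71 → total 218.
Compare {F-α}: bandwidth cost 185 + fixed 34 = 219.
Compare {F-β}: bandwidth cost 183 + fixed 37 = 220.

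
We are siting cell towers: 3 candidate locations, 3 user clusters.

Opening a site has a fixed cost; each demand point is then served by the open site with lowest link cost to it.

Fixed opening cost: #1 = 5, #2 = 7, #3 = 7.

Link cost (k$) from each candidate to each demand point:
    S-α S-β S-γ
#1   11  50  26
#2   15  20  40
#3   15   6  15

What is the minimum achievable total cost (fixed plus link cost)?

43

Open {#3}: assign each demand point to its cheapest open site.
  S-α→#3 15, S-β→#3 6, S-γ→#3 15
  link cost 36, fixed 7 → total 43.
Compare {#1, #3}: link cost 32 + fixed 12 = 44.
Compare {#2, #3}: link cost 36 + fixed 14 = 50.
Compare {#1, #2, #3}: link cost 32 + fixed 19 = 51.
All other subsets cost ≥ 44. Minimum total cost: 43.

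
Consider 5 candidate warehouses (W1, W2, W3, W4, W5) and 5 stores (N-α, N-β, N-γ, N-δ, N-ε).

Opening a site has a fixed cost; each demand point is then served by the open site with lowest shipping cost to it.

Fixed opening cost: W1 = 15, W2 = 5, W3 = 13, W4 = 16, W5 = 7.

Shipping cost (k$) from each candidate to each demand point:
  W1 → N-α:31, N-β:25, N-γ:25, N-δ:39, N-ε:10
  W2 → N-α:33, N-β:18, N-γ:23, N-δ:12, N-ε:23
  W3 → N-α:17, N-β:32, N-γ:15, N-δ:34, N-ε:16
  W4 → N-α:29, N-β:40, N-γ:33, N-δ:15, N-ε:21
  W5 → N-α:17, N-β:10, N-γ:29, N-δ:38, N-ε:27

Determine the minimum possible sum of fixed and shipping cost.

Open {W2, W3, W5}: assign each demand point to its cheapest open site.
  N-α→W3 17, N-β→W5 10, N-γ→W3 15, N-δ→W2 12, N-ε→W3 16
  shipping cost 70, fixed 25 → total 95.
Compare {W2, W3}: shipping cost 78 + fixed 18 = 96.
Compare {W2, W5}: shipping cost 85 + fixed 12 = 97.
Compare {W1, W2, W5}: shipping cost 72 + fixed 27 = 99.
All other subsets cost ≥ 96. Minimum total cost: 95.

95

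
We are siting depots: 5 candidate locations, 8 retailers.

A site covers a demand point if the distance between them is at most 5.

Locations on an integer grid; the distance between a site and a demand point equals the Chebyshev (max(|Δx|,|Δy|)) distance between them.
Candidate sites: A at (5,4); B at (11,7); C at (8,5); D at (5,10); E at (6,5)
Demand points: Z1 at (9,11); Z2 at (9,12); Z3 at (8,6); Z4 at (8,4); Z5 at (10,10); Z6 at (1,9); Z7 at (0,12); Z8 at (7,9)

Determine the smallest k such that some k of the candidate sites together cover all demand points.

2

Coverage sets (demand points within 5 of each site):
  A: {Z3, Z4, Z6, Z8}
  B: {Z1, Z2, Z3, Z4, Z5, Z8}
  C: {Z3, Z4, Z5, Z8}
  D: {Z1, Z2, Z3, Z5, Z6, Z7, Z8}
  E: {Z3, Z4, Z5, Z6, Z8}
No single site covers all 8 demand points.
But {A, D} covers everything, so the minimum is 2.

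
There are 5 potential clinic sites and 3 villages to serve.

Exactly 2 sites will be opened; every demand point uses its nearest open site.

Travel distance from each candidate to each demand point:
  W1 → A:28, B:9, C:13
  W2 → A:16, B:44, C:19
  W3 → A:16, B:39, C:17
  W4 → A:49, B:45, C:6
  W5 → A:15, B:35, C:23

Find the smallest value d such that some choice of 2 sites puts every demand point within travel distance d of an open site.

15

Open {W1, W5}.
  Farthest demand point is A at travel distance 15 (to W5); all others are ≤ 15.
With {W1, W2} the worst case is 16.
With {W1, W3} the worst case is 16.
No size-2 selection achieves below 15.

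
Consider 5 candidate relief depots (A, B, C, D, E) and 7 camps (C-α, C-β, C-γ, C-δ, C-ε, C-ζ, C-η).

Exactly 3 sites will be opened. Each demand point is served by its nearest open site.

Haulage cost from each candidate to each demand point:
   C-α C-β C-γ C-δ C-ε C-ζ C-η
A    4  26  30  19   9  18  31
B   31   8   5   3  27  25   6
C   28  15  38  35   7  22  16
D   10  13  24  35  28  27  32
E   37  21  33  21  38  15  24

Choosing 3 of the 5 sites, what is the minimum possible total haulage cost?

50

Open {A, B, E}.
  C-α→A 4, C-β→B 8, C-γ→B 5, C-δ→B 3, C-ε→A 9, C-ζ→E 15, C-η→B 6  ⇒ total 50.
Compare {A, B, C}: total 51.
Compare {A, B, D}: total 53.
No size-3 selection does better; minimum is 50.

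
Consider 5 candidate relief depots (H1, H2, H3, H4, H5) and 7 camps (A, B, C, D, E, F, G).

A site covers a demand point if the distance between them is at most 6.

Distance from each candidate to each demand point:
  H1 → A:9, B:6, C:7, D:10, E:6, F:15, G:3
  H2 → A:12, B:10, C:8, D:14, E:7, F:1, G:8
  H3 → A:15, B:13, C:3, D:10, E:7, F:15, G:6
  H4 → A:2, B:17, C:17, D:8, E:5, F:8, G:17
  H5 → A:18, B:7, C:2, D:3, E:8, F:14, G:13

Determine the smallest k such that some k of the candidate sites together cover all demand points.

4

Coverage sets (demand points within 6 of each site):
  H1: {B, E, G}
  H2: {F}
  H3: {C, G}
  H4: {A, E}
  H5: {C, D}
No 3 sites suffice: every size-3 union leaves at least one demand point uncovered.
But {H1, H2, H4, H5} covers everything, so the minimum is 4.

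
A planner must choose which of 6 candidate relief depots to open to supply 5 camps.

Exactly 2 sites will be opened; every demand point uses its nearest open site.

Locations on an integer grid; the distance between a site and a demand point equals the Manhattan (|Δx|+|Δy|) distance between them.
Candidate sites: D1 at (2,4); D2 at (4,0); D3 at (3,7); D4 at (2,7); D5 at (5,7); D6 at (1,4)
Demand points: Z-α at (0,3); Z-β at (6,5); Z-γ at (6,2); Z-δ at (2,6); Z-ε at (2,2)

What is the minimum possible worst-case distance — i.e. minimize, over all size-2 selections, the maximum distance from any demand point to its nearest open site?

5

Open {D1, D2}.
  Farthest demand point is Z-β at distance 5 (to D1); all others are ≤ 5.
With {D1, D3} the worst case is 6.
With {D1, D4} the worst case is 6.
No size-2 selection achieves below 5.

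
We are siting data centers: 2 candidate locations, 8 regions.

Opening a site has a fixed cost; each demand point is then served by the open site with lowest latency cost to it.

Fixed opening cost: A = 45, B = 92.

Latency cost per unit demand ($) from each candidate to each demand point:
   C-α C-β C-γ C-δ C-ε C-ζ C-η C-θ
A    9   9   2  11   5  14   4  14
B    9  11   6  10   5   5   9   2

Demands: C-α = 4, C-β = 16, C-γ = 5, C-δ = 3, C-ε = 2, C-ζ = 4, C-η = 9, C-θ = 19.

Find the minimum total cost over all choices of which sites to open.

Open {A, B}: assign each demand point to its cheapest open site.
  C-α→A 4×9=36, C-β→A 16×9=144, C-γ→A 5×2=10, C-δ→B 3×10=30, C-ε→A 2×5=10, C-ζ→B 4×5=20, C-η→A 9×4=36, C-θ→B 19×2=38
  latency cost 324, fixed 137 → total 461.
Compare {B}: latency cost 421 + fixed 92 = 513.
Compare {A}: latency cost 591 + fixed 45 = 636.

461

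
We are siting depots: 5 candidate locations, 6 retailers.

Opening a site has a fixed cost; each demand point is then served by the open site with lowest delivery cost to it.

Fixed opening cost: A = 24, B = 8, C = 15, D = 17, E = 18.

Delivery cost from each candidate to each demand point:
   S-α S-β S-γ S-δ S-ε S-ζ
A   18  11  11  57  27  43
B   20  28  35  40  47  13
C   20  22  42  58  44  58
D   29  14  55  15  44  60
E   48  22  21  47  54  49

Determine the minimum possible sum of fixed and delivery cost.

Open {A, B, D}: assign each demand point to its cheapest open site.
  S-α→A 18, S-β→A 11, S-γ→A 11, S-δ→D 15, S-ε→A 27, S-ζ→B 13
  delivery cost 95, fixed 49 → total 144.
Compare {A, B}: delivery cost 120 + fixed 32 = 152.
Compare {A, B, C, D}: delivery cost 95 + fixed 64 = 159.
Compare {A, B, D, E}: delivery cost 95 + fixed 67 = 162.
All other subsets cost ≥ 152. Minimum total cost: 144.

144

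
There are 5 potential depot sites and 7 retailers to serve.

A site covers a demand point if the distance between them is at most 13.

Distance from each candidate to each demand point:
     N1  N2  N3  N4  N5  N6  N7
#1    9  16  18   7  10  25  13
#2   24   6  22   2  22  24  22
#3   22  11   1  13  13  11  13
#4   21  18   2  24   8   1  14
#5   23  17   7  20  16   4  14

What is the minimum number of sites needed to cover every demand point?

2

Coverage sets (demand points within 13 of each site):
  #1: {N1, N4, N5, N7}
  #2: {N2, N4}
  #3: {N2, N3, N4, N5, N6, N7}
  #4: {N3, N5, N6}
  #5: {N3, N6}
No single site covers all 7 demand points.
But {#1, #3} covers everything, so the minimum is 2.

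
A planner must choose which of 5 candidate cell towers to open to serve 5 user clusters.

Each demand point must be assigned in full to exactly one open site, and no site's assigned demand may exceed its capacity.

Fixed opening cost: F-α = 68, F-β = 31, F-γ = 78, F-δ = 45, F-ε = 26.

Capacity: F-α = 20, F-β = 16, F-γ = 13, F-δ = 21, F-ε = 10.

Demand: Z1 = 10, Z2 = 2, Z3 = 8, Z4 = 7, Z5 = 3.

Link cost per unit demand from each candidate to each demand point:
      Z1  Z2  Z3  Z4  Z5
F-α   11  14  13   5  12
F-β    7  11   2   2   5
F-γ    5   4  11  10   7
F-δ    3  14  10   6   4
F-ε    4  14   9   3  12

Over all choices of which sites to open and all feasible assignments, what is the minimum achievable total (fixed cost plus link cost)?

176

Open {F-β, F-δ}; cheapest assignment that respects the capacities:
  F-β (cap 16, load 15): Z3, Z4 — cost 8×2 + 7×2 = 30
  F-δ (cap 21, load 15): Z1, Z2, Z5 — cost 10×3 + 2×14 + 3×4 = 70
  Shipping 100, fixed 76 → total 176.
  Any other capacity-feasible assignment to {F-β, F-δ} ships for at least 100.
Compare {F-β, F-δ, F-ε}: its best feasible assignment gives total 202.
Compare {F-β, F-γ, F-δ}: its best feasible assignment gives total 234.
Every other set of open sites that can feasibly serve all demand totals ≥ 202 even under its best assignment. Minimum: 176.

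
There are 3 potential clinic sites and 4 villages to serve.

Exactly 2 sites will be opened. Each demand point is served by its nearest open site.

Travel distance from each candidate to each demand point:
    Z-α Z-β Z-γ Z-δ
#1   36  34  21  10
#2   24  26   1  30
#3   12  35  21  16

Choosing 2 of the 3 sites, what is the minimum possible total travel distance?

55

Open {#2, #3}.
  Z-α→#3 12, Z-β→#2 26, Z-γ→#2 1, Z-δ→#3 16  ⇒ total 55.
Compare {#1, #2}: total 61.
Compare {#1, #3}: total 77.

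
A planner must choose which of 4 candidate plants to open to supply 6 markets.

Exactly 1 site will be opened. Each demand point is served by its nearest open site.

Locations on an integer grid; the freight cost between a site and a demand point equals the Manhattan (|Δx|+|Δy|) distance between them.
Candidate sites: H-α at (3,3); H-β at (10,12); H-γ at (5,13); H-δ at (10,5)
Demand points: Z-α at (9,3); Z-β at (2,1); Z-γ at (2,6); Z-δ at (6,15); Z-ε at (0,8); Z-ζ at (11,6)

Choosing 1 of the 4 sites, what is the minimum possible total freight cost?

47

Open {H-α}.
  Z-α→H-α 6, Z-β→H-α 3, Z-γ→H-α 4, Z-δ→H-α 15, Z-ε→H-α 8, Z-ζ→H-α 11  ⇒ total 47.
Compare {H-δ}: total 53.
Compare {H-γ}: total 65.
No size-1 selection does better; minimum is 47.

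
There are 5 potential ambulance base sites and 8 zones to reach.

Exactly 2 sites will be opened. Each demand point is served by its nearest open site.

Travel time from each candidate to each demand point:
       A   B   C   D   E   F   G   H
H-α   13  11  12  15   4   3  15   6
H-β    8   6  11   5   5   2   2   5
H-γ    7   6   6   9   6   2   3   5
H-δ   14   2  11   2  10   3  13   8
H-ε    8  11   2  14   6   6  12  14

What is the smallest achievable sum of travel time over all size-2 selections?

33

Open {H-γ, H-δ}.
  A→H-γ 7, B→H-δ 2, C→H-γ 6, D→H-δ 2, E→H-γ 6, F→H-γ 2, G→H-γ 3, H→H-γ 5  ⇒ total 33.
Compare {H-β, H-ε}: total 35.
Compare {H-β, H-δ}: total 37.
No size-2 selection does better; minimum is 33.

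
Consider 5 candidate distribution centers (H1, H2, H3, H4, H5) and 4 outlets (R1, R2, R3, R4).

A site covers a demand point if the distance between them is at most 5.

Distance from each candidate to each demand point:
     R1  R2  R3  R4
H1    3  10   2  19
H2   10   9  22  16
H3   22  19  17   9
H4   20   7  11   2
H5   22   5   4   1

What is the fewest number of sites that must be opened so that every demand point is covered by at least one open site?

2

Coverage sets (demand points within 5 of each site):
  H1: {R1, R3}
  H2: {}
  H3: {}
  H4: {R4}
  H5: {R2, R3, R4}
No single site covers all 4 demand points.
But {H1, H5} covers everything, so the minimum is 2.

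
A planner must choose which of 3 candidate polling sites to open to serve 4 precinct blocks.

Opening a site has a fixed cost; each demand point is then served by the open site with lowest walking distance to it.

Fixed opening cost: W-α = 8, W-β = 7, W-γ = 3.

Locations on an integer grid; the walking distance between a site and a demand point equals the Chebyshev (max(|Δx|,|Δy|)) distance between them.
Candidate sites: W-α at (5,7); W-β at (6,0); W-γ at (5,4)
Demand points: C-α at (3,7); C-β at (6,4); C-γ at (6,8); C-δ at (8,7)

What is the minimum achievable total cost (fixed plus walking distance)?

14

Open {W-γ}: assign each demand point to its cheapest open site.
  C-α→W-γ 3, C-β→W-γ 1, C-γ→W-γ 4, C-δ→W-γ 3
  walking distance 11, fixed 3 → total 14.
Compare {W-α}: walking distance 9 + fixed 8 = 17.
Compare {W-α, W-γ}: walking distance 7 + fixed 11 = 18.
Compare {W-β, W-γ}: walking distance 11 + fixed 10 = 21.
All other subsets cost ≥ 17. Minimum total cost: 14.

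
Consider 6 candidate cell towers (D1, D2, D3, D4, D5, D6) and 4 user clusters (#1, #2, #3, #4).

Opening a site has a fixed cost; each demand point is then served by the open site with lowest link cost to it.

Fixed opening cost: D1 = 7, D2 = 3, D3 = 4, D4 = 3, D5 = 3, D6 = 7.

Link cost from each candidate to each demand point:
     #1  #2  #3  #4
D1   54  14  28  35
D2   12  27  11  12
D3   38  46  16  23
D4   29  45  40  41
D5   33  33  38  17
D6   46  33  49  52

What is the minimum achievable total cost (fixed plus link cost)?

59

Open {D1, D2}: assign each demand point to its cheapest open site.
  #1→D2 12, #2→D1 14, #3→D2 11, #4→D2 12
  link cost 49, fixed 10 → total 59.
Compare {D1, D2, D4}: link cost 49 + fixed 13 = 62.
Compare {D1, D2, D5}: link cost 49 + fixed 13 = 62.
Compare {D1, D2, D3}: link cost 49 + fixed 14 = 63.
All other subsets cost ≥ 62. Minimum total cost: 59.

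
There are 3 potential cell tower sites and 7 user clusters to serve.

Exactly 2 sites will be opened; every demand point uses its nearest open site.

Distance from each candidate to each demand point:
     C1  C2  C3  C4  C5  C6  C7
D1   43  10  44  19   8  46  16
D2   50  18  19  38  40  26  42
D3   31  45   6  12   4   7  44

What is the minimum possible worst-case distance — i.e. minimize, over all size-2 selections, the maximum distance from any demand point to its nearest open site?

31

Open {D1, D3}.
  Farthest demand point is C1 at distance 31 (to D3); all others are ≤ 31.
With {D2, D3} the worst case is 42.
With {D1, D2} the worst case is 43.
No size-2 selection achieves below 31.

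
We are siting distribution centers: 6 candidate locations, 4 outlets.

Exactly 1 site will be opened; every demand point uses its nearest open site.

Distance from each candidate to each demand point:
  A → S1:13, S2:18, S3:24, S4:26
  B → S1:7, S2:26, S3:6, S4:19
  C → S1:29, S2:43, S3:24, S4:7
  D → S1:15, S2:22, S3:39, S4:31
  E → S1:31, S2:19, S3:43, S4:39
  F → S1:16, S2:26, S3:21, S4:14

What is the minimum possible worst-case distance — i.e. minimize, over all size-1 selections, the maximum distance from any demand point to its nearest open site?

Open {A}.
  Farthest demand point is S4 at distance 26 (to A); all others are ≤ 26.
With {B} the worst case is 26.
With {F} the worst case is 26.
No size-1 selection achieves below 26.

26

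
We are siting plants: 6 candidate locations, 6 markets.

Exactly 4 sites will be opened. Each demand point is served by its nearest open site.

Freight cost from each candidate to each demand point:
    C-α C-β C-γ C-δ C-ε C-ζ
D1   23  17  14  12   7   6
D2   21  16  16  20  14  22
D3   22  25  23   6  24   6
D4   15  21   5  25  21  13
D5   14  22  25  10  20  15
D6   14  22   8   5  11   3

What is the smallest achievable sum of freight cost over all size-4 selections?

50

Open {D1, D2, D4, D6}.
  C-α→D6 14, C-β→D2 16, C-γ→D4 5, C-δ→D6 5, C-ε→D1 7, C-ζ→D6 3  ⇒ total 50.
Compare {D1, D3, D4, D6}: total 51.
Compare {D1, D4, D5, D6}: total 51.
No size-4 selection does better; minimum is 50.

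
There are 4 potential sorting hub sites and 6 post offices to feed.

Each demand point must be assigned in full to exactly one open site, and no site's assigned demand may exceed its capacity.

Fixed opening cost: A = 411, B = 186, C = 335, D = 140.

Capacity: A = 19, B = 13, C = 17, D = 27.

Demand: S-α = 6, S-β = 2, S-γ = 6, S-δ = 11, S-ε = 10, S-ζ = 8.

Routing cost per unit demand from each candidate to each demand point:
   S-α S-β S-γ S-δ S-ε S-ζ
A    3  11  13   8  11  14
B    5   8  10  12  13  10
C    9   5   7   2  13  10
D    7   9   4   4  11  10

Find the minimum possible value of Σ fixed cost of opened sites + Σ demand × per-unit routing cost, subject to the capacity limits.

783

Open {C, D}; cheapest assignment that respects the capacities:
  C (cap 17, load 17): S-α, S-δ — cost 6×9 + 11×2 = 76
  D (cap 27, load 26): S-β, S-γ, S-ε, S-ζ — cost 2×9 + 6×4 + 10×11 + 8×10 = 232
  Shipping 308, fixed 475 → total 783.
  Any other capacity-feasible assignment to {C, D} ships for at least 308.
Compare {A, D}: its best feasible assignment gives total 845.
Compare {B, C, D}: its best feasible assignment gives total 937.
Every other set of open sites that can feasibly serve all demand totals ≥ 845 even under its best assignment. Minimum: 783.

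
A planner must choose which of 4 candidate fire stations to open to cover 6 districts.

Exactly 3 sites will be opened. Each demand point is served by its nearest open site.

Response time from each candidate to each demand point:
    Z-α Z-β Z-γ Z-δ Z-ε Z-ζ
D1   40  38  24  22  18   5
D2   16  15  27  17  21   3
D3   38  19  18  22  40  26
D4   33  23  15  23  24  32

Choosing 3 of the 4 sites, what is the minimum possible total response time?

Open {D1, D2, D4}.
  Z-α→D2 16, Z-β→D2 15, Z-γ→D4 15, Z-δ→D2 17, Z-ε→D1 18, Z-ζ→D2 3  ⇒ total 84.
Compare {D1, D2, D3}: total 87.
Compare {D2, D3, D4}: total 87.
No size-3 selection does better; minimum is 84.

84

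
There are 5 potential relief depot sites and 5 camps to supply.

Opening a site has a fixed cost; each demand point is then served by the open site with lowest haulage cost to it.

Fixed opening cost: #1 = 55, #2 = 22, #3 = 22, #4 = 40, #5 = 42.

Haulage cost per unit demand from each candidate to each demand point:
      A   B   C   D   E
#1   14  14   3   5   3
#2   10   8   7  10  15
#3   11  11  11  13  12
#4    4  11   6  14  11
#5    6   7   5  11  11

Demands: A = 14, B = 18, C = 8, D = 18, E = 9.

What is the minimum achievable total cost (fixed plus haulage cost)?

Open {#1, #5}: assign each demand point to its cheapest open site.
  A→#5 14×6=84, B→#5 18×7=126, C→#1 8×3=24, D→#1 18×5=90, E→#1 9×3=27
  haulage cost 351, fixed 97 → total 448.
Compare {#1, #2, #4}: haulage cost 341 + fixed 117 = 458.
Compare {#1, #4, #5}: haulage cost 323 + fixed 137 = 460.
Compare {#1, #2, #5}: haulage cost 351 + fixed 119 = 470.
All other subsets cost ≥ 458. Minimum total cost: 448.

448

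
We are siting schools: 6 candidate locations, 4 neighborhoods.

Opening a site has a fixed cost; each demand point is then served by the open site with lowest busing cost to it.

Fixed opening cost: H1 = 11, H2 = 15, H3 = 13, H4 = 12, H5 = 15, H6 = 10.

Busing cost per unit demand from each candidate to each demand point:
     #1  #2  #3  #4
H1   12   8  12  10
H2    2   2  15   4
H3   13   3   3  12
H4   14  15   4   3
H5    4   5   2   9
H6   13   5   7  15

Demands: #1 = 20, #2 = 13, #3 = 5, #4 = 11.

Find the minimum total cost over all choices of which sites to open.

146

Open {H2, H4}: assign each demand point to its cheapest open site.
  #1→H2 20×2=40, #2→H2 13×2=26, #3→H4 5×4=20, #4→H4 11×3=33
  busing cost 119, fixed 27 → total 146.
Compare {H2, H5}: busing cost 120 + fixed 30 = 150.
Compare {H2, H4, H5}: busing cost 109 + fixed 42 = 151.
Compare {H2, H3}: busing cost 125 + fixed 28 = 153.
All other subsets cost ≥ 150. Minimum total cost: 146.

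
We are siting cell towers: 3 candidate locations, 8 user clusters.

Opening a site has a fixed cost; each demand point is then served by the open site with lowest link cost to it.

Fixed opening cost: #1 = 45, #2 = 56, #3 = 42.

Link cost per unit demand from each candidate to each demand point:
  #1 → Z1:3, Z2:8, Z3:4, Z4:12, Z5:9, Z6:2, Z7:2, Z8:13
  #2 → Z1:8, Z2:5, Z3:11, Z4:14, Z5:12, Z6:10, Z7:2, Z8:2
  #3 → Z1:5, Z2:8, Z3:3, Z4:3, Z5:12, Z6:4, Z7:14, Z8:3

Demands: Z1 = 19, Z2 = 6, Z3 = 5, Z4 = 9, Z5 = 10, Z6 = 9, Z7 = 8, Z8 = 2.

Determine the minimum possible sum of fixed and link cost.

Open {#1, #3}: assign each demand point to its cheapest open site.
  Z1→#1 19×3=57, Z2→#1 6×8=48, Z3→#3 5×3=15, Z4→#3 9×3=27, Z5→#1 10×9=90, Z6→#1 9×2=18, Z7→#1 8×2=16, Z8→#3 2×3=6
  link cost 277, fixed 87 → total 364.
Compare {#1, #2, #3}: link cost 257 + fixed 143 = 400.
Compare {#1}: link cost 383 + fixed 45 = 428.
Compare {#2, #3}: link cost 343 + fixed 98 = 441.
All other subsets cost ≥ 400. Minimum total cost: 364.

364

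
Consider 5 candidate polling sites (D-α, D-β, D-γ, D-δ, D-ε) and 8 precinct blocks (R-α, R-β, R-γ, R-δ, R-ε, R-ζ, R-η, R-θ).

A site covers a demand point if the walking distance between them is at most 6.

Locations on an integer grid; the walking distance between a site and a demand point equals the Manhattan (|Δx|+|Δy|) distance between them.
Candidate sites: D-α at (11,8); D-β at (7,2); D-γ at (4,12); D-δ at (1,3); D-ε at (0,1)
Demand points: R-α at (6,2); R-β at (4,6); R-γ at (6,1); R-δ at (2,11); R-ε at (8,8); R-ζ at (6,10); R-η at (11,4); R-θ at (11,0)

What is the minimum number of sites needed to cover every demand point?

3

Coverage sets (demand points within 6 of each site):
  D-α: {R-ε, R-η}
  D-β: {R-α, R-γ, R-η, R-θ}
  D-γ: {R-β, R-δ, R-ζ}
  D-δ: {R-α, R-β}
  D-ε: {R-γ}
No 2 sites suffice: every size-2 union leaves at least one demand point uncovered.
But {D-α, D-β, D-γ} covers everything, so the minimum is 3.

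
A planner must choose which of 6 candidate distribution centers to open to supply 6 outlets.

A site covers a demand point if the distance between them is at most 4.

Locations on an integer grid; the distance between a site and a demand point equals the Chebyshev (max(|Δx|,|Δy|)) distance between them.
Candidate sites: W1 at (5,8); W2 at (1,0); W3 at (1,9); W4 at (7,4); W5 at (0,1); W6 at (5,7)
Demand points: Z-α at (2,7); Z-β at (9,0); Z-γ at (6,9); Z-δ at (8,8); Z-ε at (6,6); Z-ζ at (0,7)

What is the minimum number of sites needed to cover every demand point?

3

Coverage sets (demand points within 4 of each site):
  W1: {Z-α, Z-γ, Z-δ, Z-ε}
  W2: {}
  W3: {Z-α, Z-ζ}
  W4: {Z-β, Z-δ, Z-ε}
  W5: {}
  W6: {Z-α, Z-γ, Z-δ, Z-ε}
No 2 sites suffice: every size-2 union leaves at least one demand point uncovered.
But {W1, W3, W4} covers everything, so the minimum is 3.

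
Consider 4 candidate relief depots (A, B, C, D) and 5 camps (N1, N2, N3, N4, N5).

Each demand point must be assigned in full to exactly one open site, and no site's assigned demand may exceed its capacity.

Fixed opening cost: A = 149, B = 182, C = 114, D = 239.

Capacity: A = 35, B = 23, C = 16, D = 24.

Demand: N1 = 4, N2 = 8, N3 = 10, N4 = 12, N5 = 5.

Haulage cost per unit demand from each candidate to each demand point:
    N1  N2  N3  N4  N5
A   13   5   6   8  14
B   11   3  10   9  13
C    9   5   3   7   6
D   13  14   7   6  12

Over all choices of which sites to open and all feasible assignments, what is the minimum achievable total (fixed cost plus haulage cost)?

Open {A, C}; cheapest assignment that respects the capacities:
  A (cap 35, load 24): N1, N2, N4 — cost 4×13 + 8×5 + 12×8 = 188
  C (cap 16, load 15): N3, N5 — cost 10×3 + 5×6 = 60
  Shipping 248, fixed 263 → total 511.
  Any other capacity-feasible assignment to {A, C} ships for at least 248.
Compare {B, C}: its best feasible assignment gives total 605.
Compare {A, B}: its best feasible assignment gives total 620.
Every other set of open sites that can feasibly serve all demand totals ≥ 605 even under its best assignment. Minimum: 511.

511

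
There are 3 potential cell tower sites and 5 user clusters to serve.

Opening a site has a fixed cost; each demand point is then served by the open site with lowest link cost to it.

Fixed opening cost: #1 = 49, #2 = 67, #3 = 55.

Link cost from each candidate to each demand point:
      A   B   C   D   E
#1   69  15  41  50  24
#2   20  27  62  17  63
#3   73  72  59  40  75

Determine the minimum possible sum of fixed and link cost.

Open {#1, #2}: assign each demand point to its cheapest open site.
  A→#2 20, B→#1 15, C→#1 41, D→#2 17, E→#1 24
  link cost 117, fixed 116 → total 233.
Compare {#1}: link cost 199 + fixed 49 = 248.
Compare {#2}: link cost 189 + fixed 67 = 256.
Compare {#1, #2, #3}: link cost 117 + fixed 171 = 288.
All other subsets cost ≥ 248. Minimum total cost: 233.

233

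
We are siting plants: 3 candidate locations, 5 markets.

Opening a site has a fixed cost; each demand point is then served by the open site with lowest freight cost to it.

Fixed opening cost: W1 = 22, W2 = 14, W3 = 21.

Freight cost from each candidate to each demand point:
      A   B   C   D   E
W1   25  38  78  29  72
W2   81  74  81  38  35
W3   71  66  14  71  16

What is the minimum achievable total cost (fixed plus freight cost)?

Open {W1, W3}: assign each demand point to its cheapest open site.
  A→W1 25, B→W1 38, C→W3 14, D→W1 29, E→W3 16
  freight cost 122, fixed 43 → total 165.
Compare {W1, W2, W3}: freight cost 122 + fixed 57 = 179.
Compare {W2, W3}: freight cost 205 + fixed 35 = 240.
Compare {W1, W2}: freight cost 205 + fixed 36 = 241.
All other subsets cost ≥ 179. Minimum total cost: 165.

165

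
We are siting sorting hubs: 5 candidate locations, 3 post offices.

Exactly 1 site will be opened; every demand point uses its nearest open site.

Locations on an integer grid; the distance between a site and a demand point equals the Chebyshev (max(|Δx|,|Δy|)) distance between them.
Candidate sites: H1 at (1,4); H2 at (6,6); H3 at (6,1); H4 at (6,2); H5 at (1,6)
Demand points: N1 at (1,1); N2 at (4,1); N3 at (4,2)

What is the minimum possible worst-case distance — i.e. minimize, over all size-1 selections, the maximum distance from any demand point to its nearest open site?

3

Open {H1}.
  Farthest demand point is N1 at distance 3 (to H1); all others are ≤ 3.
With {H2} the worst case is 5.
With {H3} the worst case is 5.
No size-1 selection achieves below 3.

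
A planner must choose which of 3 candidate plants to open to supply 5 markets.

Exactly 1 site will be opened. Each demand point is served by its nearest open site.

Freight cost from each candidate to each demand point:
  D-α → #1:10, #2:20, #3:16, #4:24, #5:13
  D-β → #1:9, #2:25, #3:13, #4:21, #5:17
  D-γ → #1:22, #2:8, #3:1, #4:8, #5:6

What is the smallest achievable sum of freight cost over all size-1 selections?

45

Open {D-γ}.
  #1→D-γ 22, #2→D-γ 8, #3→D-γ 1, #4→D-γ 8, #5→D-γ 6  ⇒ total 45.
Compare {D-α}: total 83.
Compare {D-β}: total 85.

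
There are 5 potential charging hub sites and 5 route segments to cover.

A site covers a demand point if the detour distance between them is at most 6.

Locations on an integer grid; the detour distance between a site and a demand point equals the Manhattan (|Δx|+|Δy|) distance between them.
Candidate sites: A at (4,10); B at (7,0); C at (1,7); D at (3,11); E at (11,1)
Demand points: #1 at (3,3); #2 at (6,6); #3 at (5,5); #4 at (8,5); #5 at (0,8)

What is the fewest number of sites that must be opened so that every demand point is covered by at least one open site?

2

Coverage sets (demand points within 6 of each site):
  A: {#2, #3, #5}
  B: {#4}
  C: {#1, #2, #3, #5}
  D: {#5}
  E: {}
No single site covers all 5 demand points.
But {B, C} covers everything, so the minimum is 2.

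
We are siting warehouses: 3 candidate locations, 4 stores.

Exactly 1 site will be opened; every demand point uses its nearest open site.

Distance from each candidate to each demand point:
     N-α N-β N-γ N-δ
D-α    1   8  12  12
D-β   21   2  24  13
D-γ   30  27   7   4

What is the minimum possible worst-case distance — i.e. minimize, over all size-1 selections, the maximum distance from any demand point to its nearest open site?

Open {D-α}.
  Farthest demand point is N-γ at distance 12 (to D-α); all others are ≤ 12.
With {D-β} the worst case is 24.
With {D-γ} the worst case is 30.
No size-1 selection achieves below 12.

12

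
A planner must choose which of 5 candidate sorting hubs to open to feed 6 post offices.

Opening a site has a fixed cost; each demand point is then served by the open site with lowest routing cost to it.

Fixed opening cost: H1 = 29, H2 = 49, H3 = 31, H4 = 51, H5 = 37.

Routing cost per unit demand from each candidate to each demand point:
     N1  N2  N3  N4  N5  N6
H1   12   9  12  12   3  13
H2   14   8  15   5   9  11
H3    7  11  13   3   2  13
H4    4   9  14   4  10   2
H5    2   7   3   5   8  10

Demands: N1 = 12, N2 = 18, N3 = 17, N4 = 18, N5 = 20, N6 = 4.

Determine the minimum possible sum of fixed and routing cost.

Open {H3, H5}: assign each demand point to its cheapest open site.
  N1→H5 12×2=24, N2→H5 18×7=126, N3→H5 17×3=51, N4→H3 18×3=54, N5→H3 20×2=40, N6→H5 4×10=40
  routing cost 335, fixed 68 → total 403.
Compare {H3, H4, H5}: routing cost 303 + fixed 119 = 422.
Compare {H1, H3, H5}: routing cost 335 + fixed 97 = 432.
Compare {H1, H3, H4, H5}: routing cost 303 + fixed 148 = 451.
All other subsets cost ≥ 422. Minimum total cost: 403.

403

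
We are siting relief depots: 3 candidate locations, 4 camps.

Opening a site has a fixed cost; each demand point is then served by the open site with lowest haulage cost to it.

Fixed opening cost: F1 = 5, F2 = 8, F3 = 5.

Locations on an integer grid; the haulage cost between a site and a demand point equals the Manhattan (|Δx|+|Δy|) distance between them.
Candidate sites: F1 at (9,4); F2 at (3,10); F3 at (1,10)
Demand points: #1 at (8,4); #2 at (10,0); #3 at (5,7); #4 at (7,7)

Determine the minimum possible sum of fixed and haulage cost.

Open {F1}: assign each demand point to its cheapest open site.
  #1→F1 1, #2→F1 5, #3→F1 7, #4→F1 5
  haulage cost 18, fixed 5 → total 23.
Compare {F1, F3}: haulage cost 18 + fixed 10 = 28.
Compare {F1, F2}: haulage cost 16 + fixed 13 = 29.
Compare {F1, F2, F3}: haulage cost 16 + fixed 18 = 34.
All other subsets cost ≥ 28. Minimum total cost: 23.

23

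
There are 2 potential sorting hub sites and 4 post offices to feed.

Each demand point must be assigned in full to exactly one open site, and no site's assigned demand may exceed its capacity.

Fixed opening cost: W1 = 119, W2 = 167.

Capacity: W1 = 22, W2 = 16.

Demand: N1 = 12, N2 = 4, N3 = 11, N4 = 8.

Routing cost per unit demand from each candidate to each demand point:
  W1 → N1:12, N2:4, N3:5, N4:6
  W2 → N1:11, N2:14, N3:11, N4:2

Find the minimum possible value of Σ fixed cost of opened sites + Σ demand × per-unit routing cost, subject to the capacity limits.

Open {W1, W2}; cheapest assignment that respects the capacities:
  W1 (cap 22, load 19): N3, N4 — cost 11×5 + 8×6 = 103
  W2 (cap 16, load 16): N1, N2 — cost 12×11 + 4×14 = 188
  Shipping 291, fixed 286 → total 577.
  Any other capacity-feasible assignment to {W1, W2} ships for at least 291.
Total demand is 35 and no other set of sites has combined capacity ≥ 35, so {W1, W2} is the only feasible choice of open sites. Minimum: 577.

577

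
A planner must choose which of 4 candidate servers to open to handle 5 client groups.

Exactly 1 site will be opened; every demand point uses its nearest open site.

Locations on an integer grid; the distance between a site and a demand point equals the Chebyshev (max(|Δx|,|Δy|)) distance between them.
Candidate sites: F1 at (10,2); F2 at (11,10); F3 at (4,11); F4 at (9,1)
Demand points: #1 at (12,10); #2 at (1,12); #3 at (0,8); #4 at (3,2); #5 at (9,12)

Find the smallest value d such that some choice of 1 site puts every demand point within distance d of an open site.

Open {F3}.
  Farthest demand point is #4 at distance 9 (to F3); all others are ≤ 9.
With {F1} the worst case is 10.
With {F2} the worst case is 11.
No size-1 selection achieves below 9.

9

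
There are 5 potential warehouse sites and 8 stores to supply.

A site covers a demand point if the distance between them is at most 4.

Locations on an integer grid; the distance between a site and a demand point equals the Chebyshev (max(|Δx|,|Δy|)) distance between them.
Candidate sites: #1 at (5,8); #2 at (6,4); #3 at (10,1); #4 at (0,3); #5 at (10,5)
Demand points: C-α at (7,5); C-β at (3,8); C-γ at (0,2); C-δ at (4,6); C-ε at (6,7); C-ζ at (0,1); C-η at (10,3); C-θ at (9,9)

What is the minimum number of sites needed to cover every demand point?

Coverage sets (demand points within 4 of each site):
  #1: {C-α, C-β, C-δ, C-ε, C-θ}
  #2: {C-α, C-β, C-δ, C-ε, C-η}
  #3: {C-α, C-η}
  #4: {C-γ, C-δ, C-ζ}
  #5: {C-α, C-ε, C-η, C-θ}
No 2 sites suffice: every size-2 union leaves at least one demand point uncovered.
But {#1, #2, #4} covers everything, so the minimum is 3.

3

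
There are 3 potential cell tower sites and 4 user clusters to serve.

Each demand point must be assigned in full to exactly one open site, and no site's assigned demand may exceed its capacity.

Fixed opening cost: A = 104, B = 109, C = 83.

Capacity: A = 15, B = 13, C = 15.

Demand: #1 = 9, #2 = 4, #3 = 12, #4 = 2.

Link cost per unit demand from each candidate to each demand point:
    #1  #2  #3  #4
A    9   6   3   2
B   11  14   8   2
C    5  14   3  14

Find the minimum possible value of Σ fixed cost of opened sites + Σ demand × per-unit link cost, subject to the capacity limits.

328

Open {A, C}; cheapest assignment that respects the capacities:
  A (cap 15, load 14): #3, #4 — cost 12×3 + 2×2 = 40
  C (cap 15, load 13): #1, #2 — cost 9×5 + 4×14 = 101
  Shipping 141, fixed 187 → total 328.
  Any other capacity-feasible assignment to {A, C} ships for at least 141.
Compare {A, B}: its best feasible assignment gives total 408.
Compare {B, C}: its best feasible assignment gives total 411.
Every other set of open sites that can feasibly serve all demand totals ≥ 408 even under its best assignment. Minimum: 328.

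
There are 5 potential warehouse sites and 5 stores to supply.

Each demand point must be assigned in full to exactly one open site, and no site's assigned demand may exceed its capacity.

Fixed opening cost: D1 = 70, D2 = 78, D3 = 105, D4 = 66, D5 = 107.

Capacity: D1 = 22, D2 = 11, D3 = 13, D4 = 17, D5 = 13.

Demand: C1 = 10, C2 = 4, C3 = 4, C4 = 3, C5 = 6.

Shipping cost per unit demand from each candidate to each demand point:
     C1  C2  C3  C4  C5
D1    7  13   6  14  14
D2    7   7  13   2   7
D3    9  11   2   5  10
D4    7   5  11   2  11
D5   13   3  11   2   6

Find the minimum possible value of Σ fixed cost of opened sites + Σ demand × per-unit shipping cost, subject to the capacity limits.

322

Open {D1, D4}; cheapest assignment that respects the capacities:
  D1 (cap 22, load 14): C1, C3 — cost 10×7 + 4×6 = 94
  D4 (cap 17, load 13): C2, C4, C5 — cost 4×5 + 3×2 + 6×11 = 92
  Shipping 186, fixed 136 → total 322.
  Any other capacity-feasible assignment to {D1, D4} ships for at least 186.
Compare {D1, D5}: its best feasible assignment gives total 325.
Compare {D2, D4}: its best feasible assignment gives total 334.
Every other set of open sites that can feasibly serve all demand totals ≥ 325 even under its best assignment. Minimum: 322.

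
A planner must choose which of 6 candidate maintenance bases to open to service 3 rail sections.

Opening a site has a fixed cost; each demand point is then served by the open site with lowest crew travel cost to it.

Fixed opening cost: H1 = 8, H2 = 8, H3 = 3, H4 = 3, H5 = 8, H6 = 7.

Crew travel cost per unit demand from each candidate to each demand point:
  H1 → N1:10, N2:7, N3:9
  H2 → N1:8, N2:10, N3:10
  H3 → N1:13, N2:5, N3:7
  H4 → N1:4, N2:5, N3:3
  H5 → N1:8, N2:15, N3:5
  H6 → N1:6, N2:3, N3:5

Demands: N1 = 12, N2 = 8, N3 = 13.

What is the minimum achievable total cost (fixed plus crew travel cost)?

121

Open {H4, H6}: assign each demand point to its cheapest open site.
  N1→H4 12×4=48, N2→H6 8×3=24, N3→H4 13×3=39
  crew travel cost 111, fixed 10 → total 121.
Compare {H3, H4, H6}: crew travel cost 111 + fixed 13 = 124.
Compare {H1, H4, H6}: crew travel cost 111 + fixed 18 = 129.
Compare {H2, H4, H6}: crew travel cost 111 + fixed 18 = 129.
All other subsets cost ≥ 124. Minimum total cost: 121.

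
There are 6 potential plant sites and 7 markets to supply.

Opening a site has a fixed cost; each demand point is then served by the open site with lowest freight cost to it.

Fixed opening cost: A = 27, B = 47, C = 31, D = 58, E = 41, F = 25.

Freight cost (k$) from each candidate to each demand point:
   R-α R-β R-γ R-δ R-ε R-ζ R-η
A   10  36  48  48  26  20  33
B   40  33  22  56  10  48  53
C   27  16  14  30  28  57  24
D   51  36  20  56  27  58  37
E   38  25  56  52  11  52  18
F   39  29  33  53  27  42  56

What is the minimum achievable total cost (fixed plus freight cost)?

198

Open {A, C}: assign each demand point to its cheapest open site.
  R-α→A 10, R-β→C 16, R-γ→C 14, R-δ→C 30, R-ε→A 26, R-ζ→A 20, R-η→C 24
  freight cost 140, fixed 58 → total 198.
Compare {A, C, E}: freight cost 119 + fixed 99 = 218.
Compare {A, C, F}: freight cost 140 + fixed 83 = 223.
Compare {C}: freight cost 196 + fixed 31 = 227.
All other subsets cost ≥ 218. Minimum total cost: 198.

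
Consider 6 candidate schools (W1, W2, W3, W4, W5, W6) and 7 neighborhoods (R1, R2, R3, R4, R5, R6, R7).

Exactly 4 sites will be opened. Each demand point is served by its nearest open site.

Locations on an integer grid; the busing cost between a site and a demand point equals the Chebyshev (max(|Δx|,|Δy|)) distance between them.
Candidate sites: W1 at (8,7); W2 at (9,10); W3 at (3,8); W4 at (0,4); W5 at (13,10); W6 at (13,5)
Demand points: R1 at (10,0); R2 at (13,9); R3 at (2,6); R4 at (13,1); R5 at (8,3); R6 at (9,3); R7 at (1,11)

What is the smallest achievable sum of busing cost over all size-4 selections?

23

Open {W1, W3, W5, W6}.
  R1→W6 5, R2→W5 1, R3→W3 2, R4→W6 4, R5→W1 4, R6→W1 4, R7→W3 3  ⇒ total 23.
Compare {W2, W3, W5, W6}: total 24.
Compare {W3, W4, W5, W6}: total 24.
No size-4 selection does better; minimum is 23.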